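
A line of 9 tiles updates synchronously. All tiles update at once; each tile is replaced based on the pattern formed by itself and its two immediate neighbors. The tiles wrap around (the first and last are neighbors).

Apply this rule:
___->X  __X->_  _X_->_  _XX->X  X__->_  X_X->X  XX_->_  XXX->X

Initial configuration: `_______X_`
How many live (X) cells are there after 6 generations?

XXXXXX___
XXXXX__X_
XXXX____X
XXX__XX_X
XX___X_XX
X__X__XXX
count of X: 5

5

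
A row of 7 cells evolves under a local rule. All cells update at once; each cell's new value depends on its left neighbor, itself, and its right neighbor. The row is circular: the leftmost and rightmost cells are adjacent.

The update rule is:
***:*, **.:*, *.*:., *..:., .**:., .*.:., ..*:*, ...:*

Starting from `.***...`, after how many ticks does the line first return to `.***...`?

7

tick 1: *.**.**
tick 2: *..*..*
tick 3: *.*..*.
tick 4: ....*..
tick 5: ****..*
tick 6: ****.*.
tick 7: .***...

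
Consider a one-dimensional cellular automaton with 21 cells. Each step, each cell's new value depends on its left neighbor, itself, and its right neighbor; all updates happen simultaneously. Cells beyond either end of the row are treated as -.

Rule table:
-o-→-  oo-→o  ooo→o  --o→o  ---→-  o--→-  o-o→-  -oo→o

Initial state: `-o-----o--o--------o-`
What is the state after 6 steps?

-o--o--------o-------

step 1: o-----o--o--------o--
step 2: -----o--o--------o---
step 3: ----o--o--------o----
step 4: ---o--o--------o-----
step 5: --o--o--------o------
step 6: -o--o--------o-------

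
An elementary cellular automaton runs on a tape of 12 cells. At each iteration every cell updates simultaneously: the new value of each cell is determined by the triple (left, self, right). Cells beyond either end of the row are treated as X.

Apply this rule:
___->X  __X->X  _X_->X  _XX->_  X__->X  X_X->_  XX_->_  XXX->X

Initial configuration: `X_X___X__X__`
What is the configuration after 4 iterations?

__XXXXXXXXXX
XX_XXXXXXXXX
X___XXXXXXXX
_XXX_XXXXXXX

_XXX_XXXXXXX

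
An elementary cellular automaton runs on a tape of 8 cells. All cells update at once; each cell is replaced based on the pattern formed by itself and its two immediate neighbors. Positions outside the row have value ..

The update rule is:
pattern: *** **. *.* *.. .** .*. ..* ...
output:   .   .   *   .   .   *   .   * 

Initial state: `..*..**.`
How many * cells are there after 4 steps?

6

*.*.....
***.****
...*....
**.*.***
count of *: 6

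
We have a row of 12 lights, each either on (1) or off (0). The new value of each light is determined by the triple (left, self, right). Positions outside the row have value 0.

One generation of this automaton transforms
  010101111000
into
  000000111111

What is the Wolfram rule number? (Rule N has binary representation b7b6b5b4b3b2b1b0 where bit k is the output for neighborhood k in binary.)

position 6: 111 → 1  (bit 7 = 1)
position 8: 110 → 1  (bit 6 = 1)
position 2: 101 → 0  (bit 5 = 0)
position 9: 100 → 1  (bit 4 = 1)
position 5: 011 → 0  (bit 3 = 0)
position 1: 010 → 0  (bit 2 = 0)
position 0: 001 → 0  (bit 1 = 0)
position 10: 000 → 1  (bit 0 = 1)
bits b7..b0 = 11010001 = 209

209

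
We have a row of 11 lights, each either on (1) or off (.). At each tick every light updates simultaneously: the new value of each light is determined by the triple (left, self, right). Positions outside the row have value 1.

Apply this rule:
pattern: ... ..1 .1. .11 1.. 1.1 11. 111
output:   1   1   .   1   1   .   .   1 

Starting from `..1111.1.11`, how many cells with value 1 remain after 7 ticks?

11111....11
1111.111111
111..111111
11.11111111
1..11111111
.1111111111
.1111111111
count of 1: 10

10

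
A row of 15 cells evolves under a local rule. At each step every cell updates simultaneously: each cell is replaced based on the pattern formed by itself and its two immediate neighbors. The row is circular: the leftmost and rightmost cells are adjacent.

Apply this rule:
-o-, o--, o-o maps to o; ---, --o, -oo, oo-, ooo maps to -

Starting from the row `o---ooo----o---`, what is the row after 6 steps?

oo-----o---oo--
--o----oo----o-
--oo-----o---oo
o---o----oo----
oo--oo-----o---
--o---o----oo--

--o---o----oo--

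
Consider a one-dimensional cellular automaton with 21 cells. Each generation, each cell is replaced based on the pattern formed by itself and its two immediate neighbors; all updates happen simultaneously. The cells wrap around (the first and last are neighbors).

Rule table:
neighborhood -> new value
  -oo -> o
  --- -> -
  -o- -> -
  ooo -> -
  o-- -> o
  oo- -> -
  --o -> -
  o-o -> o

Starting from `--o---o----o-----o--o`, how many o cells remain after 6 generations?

o--o---o----o-----o--
-o--o---o----o-----o-
--o--o---o----o-----o
o--o--o---o----o-----
-o--o--o---o----o----
--o--o--o---o----o---
count of o: 5

5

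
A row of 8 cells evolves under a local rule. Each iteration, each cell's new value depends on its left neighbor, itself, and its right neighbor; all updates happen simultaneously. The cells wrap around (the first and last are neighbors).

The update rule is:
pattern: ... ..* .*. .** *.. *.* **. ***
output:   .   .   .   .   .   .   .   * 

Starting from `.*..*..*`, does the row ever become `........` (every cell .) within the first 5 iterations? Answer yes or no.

yes

iteration 1: ........
all cells are . at iteration 1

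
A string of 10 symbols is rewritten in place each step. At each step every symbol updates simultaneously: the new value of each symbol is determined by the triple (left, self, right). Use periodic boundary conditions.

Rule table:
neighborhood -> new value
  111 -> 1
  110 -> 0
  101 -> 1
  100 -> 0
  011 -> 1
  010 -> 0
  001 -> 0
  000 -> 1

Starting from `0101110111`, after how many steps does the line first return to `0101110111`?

step 1: 1011101110
step 2: 0111011101
step 3: 1110111010
step 4: 1101110101
step 5: 1011101011
step 6: 0111010111
step 7: 1110101110
step 8: 1101011101
step 9: 1010111011
step 10: 0101110111

10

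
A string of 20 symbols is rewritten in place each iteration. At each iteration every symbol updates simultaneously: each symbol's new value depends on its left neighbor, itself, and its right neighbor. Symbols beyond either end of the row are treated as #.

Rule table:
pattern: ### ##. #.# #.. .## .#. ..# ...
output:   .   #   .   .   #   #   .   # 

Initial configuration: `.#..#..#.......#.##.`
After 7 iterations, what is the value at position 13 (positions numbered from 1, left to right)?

.

.#..#..#.#####.#.##.
.#..#..#.#...#.#.##.
.#..#..#.#.#.#.#.##.
.#..#..#.#.#.#.#.##.  (fixed point — unchanged through iteration 7)
position 13 holds .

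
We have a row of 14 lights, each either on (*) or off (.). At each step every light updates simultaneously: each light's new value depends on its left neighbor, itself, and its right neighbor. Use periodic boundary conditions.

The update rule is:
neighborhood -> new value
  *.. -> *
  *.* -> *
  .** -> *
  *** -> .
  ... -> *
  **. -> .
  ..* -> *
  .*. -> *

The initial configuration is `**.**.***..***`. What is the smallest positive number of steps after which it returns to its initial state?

28

..**.**..***..
***.**.***..**
...**.**..***.
****.**.***..*
....**.**..***
*****.**.***..
*....**.**..**
.*****.**.***.
**....**.**..*
..*****.**.***
***....**.**..
*..*****.**.**
.***....**.**.
**..*****.**.*
..***....**.**
***..*****.**.
*..***....**.*
.***..*****.**
**..***....**.
*.***..*****.*
.**..***....**
**.***..*****.
*.**..***....*
.**.***..*****
**.**..***....
*.**.***..****
.**.**..***...
**.**.***..***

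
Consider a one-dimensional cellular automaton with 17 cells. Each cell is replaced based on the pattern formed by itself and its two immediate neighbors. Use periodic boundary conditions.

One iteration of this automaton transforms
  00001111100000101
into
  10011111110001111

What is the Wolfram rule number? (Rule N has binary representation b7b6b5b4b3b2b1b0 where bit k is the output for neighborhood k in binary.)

254

position 5: 111 → 1  (bit 7 = 1)
position 8: 110 → 1  (bit 6 = 1)
position 15: 101 → 1  (bit 5 = 1)
position 0: 100 → 1  (bit 4 = 1)
position 4: 011 → 1  (bit 3 = 1)
position 14: 010 → 1  (bit 2 = 1)
position 3: 001 → 1  (bit 1 = 1)
position 1: 000 → 0  (bit 0 = 0)
bits b7..b0 = 11111110 = 254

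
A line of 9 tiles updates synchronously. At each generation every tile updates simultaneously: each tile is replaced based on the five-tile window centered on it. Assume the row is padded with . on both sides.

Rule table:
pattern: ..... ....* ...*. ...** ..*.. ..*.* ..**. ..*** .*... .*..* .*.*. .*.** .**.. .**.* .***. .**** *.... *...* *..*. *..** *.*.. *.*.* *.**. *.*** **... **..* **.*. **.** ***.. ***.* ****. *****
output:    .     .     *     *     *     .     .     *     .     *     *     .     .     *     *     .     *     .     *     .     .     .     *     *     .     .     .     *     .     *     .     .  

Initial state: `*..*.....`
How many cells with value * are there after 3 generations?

****.*...
*..*...*.
****..**.
count of *: 6

6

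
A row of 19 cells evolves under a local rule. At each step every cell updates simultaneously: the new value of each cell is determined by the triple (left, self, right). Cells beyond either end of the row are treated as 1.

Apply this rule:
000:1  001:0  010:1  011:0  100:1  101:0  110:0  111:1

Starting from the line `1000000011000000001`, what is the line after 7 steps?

1010100110010101010

0111111000111111100
0011110110011111010
1001100001001110010
0100011101100101010
0111001000010101010
0010101111010101010
1010100110010101010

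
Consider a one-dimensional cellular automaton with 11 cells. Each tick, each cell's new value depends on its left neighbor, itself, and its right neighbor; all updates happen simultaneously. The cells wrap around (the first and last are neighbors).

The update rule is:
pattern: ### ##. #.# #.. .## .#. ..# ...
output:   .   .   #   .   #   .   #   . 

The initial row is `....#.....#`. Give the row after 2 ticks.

..#.....#..

...#.....#.
..#.....#..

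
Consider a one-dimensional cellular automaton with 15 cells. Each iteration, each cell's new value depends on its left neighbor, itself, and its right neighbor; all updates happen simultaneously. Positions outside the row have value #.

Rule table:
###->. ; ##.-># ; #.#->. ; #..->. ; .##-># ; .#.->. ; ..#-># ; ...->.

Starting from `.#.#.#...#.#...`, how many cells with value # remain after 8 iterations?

........#.....#
.......#.....##
......#.....##.
.....#.....###.
....#.....##.#.
...#.....###...
..#.....##.#..#
.#.....###...##
count of #: 6

6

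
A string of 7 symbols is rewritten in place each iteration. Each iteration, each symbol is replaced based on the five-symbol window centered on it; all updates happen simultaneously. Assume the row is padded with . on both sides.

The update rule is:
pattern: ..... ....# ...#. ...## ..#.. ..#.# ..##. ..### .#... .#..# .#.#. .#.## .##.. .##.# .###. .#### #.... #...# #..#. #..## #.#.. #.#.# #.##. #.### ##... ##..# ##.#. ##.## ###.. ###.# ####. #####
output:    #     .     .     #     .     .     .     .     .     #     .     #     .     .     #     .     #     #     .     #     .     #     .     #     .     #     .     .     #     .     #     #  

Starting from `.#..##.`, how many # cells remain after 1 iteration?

2

iteration 1: ..##...
count of #: 2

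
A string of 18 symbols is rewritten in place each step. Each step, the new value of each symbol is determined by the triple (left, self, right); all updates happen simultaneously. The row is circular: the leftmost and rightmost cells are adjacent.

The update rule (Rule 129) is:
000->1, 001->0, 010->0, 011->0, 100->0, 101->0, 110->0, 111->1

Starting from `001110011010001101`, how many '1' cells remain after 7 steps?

2

000100000000100000
110001111110001111
100100111100100111
000000011000000011
011111000011111000
001110011001110011
000100000000100000
count of 1: 2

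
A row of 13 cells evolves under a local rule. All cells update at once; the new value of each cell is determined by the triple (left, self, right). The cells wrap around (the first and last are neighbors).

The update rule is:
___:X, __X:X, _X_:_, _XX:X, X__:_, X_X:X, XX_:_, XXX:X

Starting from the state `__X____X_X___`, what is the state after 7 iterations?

X_X__XXXX__XX

XX__XXX_X__XX
X__XXX_X__XXX
__XXX_X__XXXX
_XXX_X__XXXX_
XXX_X__XXXX__
XX_X__XXXX__X
X_X__XXXX__XX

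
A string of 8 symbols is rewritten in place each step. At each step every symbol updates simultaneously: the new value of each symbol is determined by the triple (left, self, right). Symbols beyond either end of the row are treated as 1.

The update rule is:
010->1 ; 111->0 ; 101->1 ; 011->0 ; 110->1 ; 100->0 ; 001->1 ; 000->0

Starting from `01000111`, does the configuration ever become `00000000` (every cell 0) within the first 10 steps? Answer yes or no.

no

11001000
01011001
11101010
00111111
01000000
11000001
01000010
11000111
01001000
11011001
step 10 is 11011001, still not uniform 0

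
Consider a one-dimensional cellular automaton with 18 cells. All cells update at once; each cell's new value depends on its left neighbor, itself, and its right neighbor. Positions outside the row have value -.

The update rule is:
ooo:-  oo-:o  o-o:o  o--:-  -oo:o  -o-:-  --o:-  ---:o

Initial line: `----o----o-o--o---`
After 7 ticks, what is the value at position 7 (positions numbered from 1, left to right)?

ooo---oo--o-----oo
o-o-o-oo----ooo-oo
-o-o-ooo-oo-o-oooo
--o-oo-ooooo-oo--o
o--ooooo---oooo---
---o---o-o-o--o-oo
oo---o--o-o----ooo
position 7 holds -

-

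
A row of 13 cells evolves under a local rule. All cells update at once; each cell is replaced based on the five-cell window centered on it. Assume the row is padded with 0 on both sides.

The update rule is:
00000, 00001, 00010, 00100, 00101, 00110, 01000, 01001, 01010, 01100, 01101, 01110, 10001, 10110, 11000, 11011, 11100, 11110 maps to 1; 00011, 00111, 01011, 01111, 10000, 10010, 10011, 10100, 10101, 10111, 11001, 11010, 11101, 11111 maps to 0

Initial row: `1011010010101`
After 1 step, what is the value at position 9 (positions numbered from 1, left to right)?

1011001011010
position 9 holds 1

1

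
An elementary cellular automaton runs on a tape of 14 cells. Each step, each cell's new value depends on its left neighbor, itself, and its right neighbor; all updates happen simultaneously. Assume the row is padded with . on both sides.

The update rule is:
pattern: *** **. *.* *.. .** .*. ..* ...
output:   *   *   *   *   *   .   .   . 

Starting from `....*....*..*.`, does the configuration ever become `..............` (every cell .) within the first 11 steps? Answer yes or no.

.....*....*..*
......*....*..
.......*....*.
........*....*
.........*....
..........*...
...........*..
............*.
.............*
..............
all cells are . at step 10

yes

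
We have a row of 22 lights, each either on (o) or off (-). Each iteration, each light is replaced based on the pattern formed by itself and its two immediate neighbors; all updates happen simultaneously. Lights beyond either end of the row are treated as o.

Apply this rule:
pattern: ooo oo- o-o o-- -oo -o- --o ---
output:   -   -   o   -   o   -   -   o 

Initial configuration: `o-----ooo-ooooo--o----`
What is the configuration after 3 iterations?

--ooo-o--oo--------oo-
--o--o---o--oooooo-o-o
-------o----o-----o-oo

-------o----o-----o-oo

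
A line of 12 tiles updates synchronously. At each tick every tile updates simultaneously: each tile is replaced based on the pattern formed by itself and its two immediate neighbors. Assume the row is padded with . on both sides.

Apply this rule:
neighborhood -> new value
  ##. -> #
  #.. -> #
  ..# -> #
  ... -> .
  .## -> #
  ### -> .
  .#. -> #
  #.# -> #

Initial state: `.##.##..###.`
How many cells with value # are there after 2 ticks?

#########.##
#.......####
count of #: 5

5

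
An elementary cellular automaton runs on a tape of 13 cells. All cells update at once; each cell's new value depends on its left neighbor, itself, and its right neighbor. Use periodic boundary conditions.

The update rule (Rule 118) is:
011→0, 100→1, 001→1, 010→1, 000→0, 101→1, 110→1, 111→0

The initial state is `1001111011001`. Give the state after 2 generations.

0011010110011

generation 1: 1110001101110
generation 2: 0011010110011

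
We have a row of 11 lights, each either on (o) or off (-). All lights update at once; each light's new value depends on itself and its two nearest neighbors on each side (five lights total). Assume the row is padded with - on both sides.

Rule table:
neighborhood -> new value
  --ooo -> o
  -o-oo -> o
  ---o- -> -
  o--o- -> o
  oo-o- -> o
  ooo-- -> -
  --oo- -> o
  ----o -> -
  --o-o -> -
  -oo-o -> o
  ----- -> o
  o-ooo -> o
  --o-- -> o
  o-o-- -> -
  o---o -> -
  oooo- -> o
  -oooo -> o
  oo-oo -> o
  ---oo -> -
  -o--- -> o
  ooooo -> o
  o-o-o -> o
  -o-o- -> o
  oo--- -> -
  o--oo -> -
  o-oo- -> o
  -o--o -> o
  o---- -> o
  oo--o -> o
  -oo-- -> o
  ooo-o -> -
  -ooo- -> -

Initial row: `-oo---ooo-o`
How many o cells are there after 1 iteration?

-oo---o--o-
count of o: 4

4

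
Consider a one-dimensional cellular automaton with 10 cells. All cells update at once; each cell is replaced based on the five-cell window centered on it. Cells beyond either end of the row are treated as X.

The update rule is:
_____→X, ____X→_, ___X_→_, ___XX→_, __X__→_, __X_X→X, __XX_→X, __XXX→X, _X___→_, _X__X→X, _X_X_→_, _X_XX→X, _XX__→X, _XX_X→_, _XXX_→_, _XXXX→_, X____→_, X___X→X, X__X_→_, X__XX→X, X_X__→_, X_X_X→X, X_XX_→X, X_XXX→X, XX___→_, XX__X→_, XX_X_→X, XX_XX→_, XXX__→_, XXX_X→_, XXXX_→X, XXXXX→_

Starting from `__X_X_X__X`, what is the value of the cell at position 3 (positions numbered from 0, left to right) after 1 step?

__X_X__XXX
position 3 holds _

_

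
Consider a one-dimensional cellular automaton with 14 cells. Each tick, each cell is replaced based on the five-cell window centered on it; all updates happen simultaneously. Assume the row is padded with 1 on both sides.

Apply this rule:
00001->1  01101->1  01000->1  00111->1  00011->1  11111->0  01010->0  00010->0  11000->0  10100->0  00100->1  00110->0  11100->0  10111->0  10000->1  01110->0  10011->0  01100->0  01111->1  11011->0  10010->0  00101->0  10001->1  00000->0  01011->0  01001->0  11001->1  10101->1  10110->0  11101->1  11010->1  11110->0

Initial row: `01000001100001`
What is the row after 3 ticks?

tick 1: 10110110001111
tick 2: 10010000111100
tick 3: 01011111110010

01011111110010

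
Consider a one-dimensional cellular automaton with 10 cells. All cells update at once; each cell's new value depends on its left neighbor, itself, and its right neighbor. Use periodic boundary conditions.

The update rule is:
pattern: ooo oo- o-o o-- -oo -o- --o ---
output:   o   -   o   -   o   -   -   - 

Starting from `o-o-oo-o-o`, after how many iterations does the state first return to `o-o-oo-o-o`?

-o-oo-o-oo
o-oo-o-oo-
-oo-o-oo-o
oo-o-oo-o-
o-o-oo-o-o

5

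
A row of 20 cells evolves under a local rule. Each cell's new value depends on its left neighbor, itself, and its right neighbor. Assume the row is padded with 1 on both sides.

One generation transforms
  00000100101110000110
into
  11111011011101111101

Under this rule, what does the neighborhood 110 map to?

At position 12 the neighborhood is 110; the next row has 0 there.

0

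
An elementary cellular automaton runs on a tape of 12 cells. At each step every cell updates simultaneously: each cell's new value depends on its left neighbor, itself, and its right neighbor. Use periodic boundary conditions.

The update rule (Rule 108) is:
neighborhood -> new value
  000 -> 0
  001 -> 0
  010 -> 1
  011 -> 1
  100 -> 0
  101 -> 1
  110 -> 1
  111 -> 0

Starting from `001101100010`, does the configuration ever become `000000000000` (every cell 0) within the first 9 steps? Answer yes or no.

001111100010
001000100010
001000100010  (fixed point — unchanged through step 9)
step 9 is 001000100010, still not uniform 0

no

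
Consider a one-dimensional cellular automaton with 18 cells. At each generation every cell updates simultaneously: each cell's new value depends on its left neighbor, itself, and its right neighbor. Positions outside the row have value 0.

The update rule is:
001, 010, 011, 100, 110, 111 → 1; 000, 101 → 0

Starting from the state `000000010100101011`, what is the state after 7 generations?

111111110111101011

000000110111101011
000001110111101011
000011110111101011
000111110111101011
001111110111101011
011111110111101011
111111110111101011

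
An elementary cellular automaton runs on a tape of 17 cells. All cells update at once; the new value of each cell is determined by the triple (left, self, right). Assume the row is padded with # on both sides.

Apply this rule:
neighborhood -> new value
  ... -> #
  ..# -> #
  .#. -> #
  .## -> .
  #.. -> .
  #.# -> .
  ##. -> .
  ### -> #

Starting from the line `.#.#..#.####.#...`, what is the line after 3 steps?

.#.#.####.##...#.

.#.#.##..##..#.##
.#.#....#...##..#
.#.#.####.##...#.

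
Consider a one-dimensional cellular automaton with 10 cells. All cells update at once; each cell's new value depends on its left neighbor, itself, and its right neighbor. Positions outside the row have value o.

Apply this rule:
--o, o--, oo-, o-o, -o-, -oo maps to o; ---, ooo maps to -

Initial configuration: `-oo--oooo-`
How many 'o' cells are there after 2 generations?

4

oooooo--oo
-----oooo-
count of o: 4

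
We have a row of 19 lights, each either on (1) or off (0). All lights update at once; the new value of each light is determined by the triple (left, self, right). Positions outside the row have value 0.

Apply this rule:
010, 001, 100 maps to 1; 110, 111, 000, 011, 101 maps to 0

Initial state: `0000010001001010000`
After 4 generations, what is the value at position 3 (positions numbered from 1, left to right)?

0

0000111011111011000
0001000000000000100
0011100000000001110
0100010000000010001
position 3 holds 0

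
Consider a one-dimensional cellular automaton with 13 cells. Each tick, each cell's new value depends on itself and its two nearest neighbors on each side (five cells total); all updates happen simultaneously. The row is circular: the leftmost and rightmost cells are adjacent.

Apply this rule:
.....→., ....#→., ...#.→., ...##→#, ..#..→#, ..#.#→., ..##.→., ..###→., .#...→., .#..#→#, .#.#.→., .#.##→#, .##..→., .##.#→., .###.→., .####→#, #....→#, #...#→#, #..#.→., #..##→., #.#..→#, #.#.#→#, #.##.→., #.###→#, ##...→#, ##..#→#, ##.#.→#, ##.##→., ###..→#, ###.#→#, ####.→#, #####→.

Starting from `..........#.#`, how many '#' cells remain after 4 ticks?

2

tick 1: .#..........#
tick 2: .#.#.........
tick 3: ...#.#.......
tick 4: .....#.#.....
count of #: 2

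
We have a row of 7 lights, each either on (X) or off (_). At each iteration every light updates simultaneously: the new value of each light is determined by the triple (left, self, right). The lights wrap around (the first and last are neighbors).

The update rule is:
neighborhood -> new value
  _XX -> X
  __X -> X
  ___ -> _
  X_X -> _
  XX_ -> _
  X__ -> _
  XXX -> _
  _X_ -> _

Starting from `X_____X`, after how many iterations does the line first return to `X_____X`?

_____XX
____XX_
___XX__
__XX___
_XX____
XX_____
X_____X

7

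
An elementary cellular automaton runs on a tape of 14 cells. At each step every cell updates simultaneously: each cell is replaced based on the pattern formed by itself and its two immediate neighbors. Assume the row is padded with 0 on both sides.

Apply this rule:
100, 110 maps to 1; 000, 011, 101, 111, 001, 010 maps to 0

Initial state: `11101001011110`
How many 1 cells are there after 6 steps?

step 1: 00100100000011
step 2: 00010010000001
step 3: 00001001000000
step 4: 00000100100000
step 5: 00000010010000
step 6: 00000001001000
count of 1: 2

2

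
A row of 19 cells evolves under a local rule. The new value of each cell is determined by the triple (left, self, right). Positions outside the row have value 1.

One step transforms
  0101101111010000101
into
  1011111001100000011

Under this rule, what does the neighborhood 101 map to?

1

At position 0 the neighborhood is 101; the next row has 1 there.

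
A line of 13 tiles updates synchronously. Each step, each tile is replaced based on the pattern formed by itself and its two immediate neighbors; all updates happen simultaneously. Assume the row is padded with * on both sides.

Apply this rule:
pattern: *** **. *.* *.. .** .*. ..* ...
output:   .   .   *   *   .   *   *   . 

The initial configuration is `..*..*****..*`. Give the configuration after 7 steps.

step 1: *****.....**.
step 2: .....*...*..*
step 3: *...***.****.
step 4: .*.*...*....*
step 5: *****.***..*.
step 6: .....*...****
step 7: *...***.*....

*...***.*....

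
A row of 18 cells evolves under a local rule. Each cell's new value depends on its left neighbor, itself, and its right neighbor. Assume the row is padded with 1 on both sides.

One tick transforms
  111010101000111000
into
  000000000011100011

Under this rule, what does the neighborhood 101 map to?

0

At position 3 the neighborhood is 101; the next row has 0 there.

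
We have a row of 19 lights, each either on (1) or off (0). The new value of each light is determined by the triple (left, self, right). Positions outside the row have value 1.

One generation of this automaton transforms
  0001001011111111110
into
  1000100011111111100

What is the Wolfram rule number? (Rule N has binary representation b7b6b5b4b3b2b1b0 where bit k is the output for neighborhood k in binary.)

152

position 9: 111 → 1  (bit 7 = 1)
position 17: 110 → 0  (bit 6 = 0)
position 7: 101 → 0  (bit 5 = 0)
position 0: 100 → 1  (bit 4 = 1)
position 8: 011 → 1  (bit 3 = 1)
position 3: 010 → 0  (bit 2 = 0)
position 2: 001 → 0  (bit 1 = 0)
position 1: 000 → 0  (bit 0 = 0)
bits b7..b0 = 10011000 = 152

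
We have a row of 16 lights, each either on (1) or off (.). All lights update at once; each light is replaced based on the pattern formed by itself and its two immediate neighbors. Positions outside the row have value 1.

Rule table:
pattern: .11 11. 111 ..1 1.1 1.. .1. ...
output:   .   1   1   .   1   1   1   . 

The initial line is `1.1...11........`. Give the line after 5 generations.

1111...11.......
11111...11......
111111...11.....
1111111...11....
11111111...11...

11111111...11...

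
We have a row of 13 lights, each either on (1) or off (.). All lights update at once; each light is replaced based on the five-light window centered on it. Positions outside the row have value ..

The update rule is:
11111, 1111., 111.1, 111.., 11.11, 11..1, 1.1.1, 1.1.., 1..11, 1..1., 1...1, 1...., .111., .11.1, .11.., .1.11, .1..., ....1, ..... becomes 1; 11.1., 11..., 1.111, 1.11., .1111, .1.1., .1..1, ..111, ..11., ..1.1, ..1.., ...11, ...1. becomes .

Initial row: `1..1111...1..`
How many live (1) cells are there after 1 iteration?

..1..11.1..11
count of 1: 6

6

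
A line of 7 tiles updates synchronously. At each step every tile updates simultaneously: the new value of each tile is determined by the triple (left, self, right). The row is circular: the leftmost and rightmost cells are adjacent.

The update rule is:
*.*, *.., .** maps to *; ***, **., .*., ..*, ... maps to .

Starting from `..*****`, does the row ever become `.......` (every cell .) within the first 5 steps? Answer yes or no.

no

*.*....
.*.*...
..*.*..
...*.*.
....*.*
step 5 is ....*.*, still not uniform .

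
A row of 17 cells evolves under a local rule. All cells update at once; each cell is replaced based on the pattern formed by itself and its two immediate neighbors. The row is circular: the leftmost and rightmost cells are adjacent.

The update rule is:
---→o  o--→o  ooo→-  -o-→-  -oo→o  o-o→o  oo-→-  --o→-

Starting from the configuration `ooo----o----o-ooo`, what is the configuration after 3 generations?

generation 1: ---ooo--ooo--oo--
generation 2: oo-o--o-o--o-o-oo
generation 3: --o-o--o-o--o-oo-

--o-o--o-o--o-oo-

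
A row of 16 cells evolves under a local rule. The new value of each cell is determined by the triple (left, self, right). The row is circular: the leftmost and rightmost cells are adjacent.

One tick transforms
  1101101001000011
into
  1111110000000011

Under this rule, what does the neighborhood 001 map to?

At position 8 the neighborhood is 001; the next row has 0 there.

0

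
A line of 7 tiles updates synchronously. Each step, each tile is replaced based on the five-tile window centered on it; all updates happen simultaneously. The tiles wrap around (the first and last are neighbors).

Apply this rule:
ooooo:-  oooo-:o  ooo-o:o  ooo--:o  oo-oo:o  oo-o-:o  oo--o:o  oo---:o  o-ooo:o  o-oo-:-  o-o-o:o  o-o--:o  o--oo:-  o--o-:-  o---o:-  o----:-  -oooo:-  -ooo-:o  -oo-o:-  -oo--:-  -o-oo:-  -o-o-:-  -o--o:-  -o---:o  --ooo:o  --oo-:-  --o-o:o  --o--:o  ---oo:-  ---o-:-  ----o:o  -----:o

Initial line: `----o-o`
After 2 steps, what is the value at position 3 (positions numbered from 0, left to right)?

step 1: o-o-o-o
step 2: -oo-o--
position 3 holds -

-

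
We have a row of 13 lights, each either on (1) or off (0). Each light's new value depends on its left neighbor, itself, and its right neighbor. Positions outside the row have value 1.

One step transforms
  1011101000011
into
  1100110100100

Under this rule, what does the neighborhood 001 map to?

At position 10 the neighborhood is 001; the next row has 1 there.

1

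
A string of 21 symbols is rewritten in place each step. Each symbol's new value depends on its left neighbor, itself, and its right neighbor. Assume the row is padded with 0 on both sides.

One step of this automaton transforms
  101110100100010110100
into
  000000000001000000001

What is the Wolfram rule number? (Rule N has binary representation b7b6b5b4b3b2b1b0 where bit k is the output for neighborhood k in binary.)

position 3: 111 → 0  (bit 7 = 0)
position 4: 110 → 0  (bit 6 = 0)
position 1: 101 → 0  (bit 5 = 0)
position 7: 100 → 0  (bit 4 = 0)
position 2: 011 → 0  (bit 3 = 0)
position 0: 010 → 0  (bit 2 = 0)
position 8: 001 → 0  (bit 1 = 0)
position 11: 000 → 1  (bit 0 = 1)
bits b7..b0 = 00000001 = 1

1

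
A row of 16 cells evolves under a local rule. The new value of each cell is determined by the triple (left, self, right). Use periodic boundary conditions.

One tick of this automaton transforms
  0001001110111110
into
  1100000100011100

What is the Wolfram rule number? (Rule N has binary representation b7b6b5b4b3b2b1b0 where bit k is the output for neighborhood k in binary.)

129

position 7: 111 → 1  (bit 7 = 1)
position 8: 110 → 0  (bit 6 = 0)
position 9: 101 → 0  (bit 5 = 0)
position 4: 100 → 0  (bit 4 = 0)
position 6: 011 → 0  (bit 3 = 0)
position 3: 010 → 0  (bit 2 = 0)
position 2: 001 → 0  (bit 1 = 0)
position 0: 000 → 1  (bit 0 = 1)
bits b7..b0 = 10000001 = 129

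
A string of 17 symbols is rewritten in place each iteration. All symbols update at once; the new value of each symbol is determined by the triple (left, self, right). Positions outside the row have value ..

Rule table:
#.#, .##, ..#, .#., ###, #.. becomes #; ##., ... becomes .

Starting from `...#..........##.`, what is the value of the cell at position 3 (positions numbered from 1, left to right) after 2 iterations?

iteration 1: ..###........##.#
iteration 2: .###.#......##.##
position 3 holds #

#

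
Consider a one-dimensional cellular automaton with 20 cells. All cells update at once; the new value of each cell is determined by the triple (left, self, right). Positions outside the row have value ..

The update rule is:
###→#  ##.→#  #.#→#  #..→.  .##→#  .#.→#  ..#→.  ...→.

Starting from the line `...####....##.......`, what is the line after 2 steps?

...####....##.......

...####....##.......  (fixed point — unchanged through step 2)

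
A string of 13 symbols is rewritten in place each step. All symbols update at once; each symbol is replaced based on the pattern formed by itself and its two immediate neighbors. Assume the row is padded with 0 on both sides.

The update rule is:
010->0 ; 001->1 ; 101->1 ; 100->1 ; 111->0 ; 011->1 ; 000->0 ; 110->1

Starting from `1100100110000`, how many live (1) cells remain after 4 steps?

10

step 1: 1111011111000
step 2: 1001110001100
step 3: 0111011011110
step 4: 1101111110011
count of 1: 10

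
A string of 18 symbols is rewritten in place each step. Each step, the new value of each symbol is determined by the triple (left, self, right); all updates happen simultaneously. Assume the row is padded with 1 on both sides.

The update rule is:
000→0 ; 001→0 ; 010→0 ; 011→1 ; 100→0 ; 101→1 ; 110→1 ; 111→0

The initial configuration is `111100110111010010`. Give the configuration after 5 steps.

000100111101100001
000000100111100001
000000000100100001
000000000000000001
000000000000000001

000000000000000001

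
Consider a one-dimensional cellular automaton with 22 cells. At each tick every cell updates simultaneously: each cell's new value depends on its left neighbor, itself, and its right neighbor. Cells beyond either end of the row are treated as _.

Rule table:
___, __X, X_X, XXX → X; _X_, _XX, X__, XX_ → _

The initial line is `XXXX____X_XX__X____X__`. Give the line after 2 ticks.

_XX__XXX_X___X__XXX__X
X___X_X_X__XX__X_X__X_

X___X_X_X__XX__X_X__X_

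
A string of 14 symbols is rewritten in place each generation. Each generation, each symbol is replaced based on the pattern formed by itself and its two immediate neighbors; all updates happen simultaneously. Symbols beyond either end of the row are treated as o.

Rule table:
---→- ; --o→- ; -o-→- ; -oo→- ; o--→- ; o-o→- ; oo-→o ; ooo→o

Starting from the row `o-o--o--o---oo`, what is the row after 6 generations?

o------------o
o-------------
o-------------  (fixed point — unchanged through generation 6)

o-------------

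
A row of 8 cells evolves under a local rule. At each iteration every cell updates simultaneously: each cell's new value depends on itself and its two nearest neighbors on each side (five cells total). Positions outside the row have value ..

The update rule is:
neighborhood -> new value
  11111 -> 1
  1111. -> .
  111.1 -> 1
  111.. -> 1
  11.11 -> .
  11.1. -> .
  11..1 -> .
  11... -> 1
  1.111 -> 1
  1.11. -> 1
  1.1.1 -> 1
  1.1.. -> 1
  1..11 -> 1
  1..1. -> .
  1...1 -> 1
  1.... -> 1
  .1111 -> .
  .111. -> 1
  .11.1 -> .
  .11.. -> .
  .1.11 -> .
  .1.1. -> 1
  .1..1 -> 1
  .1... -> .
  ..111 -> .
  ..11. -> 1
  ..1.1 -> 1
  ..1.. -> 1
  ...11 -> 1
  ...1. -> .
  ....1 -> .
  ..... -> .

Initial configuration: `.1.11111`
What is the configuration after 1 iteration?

.1.1.1.1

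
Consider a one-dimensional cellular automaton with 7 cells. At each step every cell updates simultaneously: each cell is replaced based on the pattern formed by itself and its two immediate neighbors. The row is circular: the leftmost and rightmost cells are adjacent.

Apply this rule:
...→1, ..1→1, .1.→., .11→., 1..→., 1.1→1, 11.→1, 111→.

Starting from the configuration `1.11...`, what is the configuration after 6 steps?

.1.1.11
1.1.1.1
11.1.1.
.11.1.1
1.11.1.
.1.11.1

.1.11.1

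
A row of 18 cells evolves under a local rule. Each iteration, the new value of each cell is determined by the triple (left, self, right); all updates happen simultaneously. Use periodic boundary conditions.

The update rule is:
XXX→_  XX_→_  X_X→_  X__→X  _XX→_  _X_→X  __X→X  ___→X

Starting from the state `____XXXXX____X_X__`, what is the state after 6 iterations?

____XXXXX_________

XXXX_____XXXXX_XXX
____XXXXX_________
XXXX_____XXXXXXXXX
____XXXXX_________  (repeats iteration 2; period 2)
iteration 6: ____XXXXX_________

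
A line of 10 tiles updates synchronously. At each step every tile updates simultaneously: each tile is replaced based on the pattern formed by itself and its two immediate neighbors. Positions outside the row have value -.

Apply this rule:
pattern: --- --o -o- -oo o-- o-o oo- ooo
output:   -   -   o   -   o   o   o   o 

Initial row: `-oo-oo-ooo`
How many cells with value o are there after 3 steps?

--oo-oo-oo
---oo-oo-o
----oo-ooo
count of o: 5

5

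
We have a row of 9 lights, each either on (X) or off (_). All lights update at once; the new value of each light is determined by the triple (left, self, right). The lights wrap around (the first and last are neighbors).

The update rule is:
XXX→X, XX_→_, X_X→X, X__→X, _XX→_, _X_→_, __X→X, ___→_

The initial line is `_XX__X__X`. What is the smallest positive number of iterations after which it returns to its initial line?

X__XX_XX_
_XX__X__X

2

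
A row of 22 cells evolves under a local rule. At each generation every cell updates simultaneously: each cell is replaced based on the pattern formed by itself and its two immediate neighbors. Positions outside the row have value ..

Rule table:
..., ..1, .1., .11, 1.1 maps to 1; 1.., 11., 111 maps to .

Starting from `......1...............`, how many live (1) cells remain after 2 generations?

3

generation 1: 1111111.11111111111111
generation 2: 1......11.............
count of 1: 3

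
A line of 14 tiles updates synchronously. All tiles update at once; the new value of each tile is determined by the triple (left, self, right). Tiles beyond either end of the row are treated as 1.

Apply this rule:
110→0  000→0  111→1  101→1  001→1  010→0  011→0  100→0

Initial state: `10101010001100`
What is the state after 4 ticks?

tick 1: 01010100010001
tick 2: 10101000100010
tick 3: 01010001000101
tick 4: 10100010001010

10100010001010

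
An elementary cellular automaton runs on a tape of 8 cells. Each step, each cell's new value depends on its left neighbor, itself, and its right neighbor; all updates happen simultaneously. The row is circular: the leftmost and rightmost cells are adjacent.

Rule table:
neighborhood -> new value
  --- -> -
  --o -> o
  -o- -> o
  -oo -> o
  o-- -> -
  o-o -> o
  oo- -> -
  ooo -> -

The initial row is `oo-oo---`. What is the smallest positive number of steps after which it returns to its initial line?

o-oo---o
-oo---oo
oo---oo-
o---oo-o
---oo-oo
--oo-oo-
-oo-oo--
oo-oo---

8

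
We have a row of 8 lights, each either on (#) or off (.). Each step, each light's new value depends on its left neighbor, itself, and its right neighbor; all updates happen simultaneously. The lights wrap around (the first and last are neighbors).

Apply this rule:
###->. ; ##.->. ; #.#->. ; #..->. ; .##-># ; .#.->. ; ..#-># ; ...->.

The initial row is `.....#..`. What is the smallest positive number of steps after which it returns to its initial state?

....#...
...#....
..#.....
.#......
#.......
.......#
......#.
.....#..

8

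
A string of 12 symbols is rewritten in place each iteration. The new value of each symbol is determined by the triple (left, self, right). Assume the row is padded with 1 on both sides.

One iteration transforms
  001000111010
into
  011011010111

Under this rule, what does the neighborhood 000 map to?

1

At position 4 the neighborhood is 000; the next row has 1 there.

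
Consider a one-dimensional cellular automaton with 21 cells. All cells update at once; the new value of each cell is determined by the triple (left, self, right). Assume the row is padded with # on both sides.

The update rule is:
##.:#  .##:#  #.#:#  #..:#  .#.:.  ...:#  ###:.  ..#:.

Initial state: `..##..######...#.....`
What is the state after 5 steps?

##.###.#....##.###.##

step 1: #.###.#....###..####.
step 2: ###.##.###.#.##.#..##
step 3: ..######.##.####.#.#.
step 4: #.#....######..##.#.#
step 5: ##.###.#....##.###.##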